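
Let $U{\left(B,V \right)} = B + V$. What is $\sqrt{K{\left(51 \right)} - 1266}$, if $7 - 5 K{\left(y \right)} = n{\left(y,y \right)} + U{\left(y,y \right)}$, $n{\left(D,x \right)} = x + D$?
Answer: $\frac{i \sqrt{32635}}{5} \approx 36.13 i$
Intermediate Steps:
$n{\left(D,x \right)} = D + x$
$K{\left(y \right)} = \frac{7}{5} - \frac{4 y}{5}$ ($K{\left(y \right)} = \frac{7}{5} - \frac{\left(y + y\right) + \left(y + y\right)}{5} = \frac{7}{5} - \frac{2 y + 2 y}{5} = \frac{7}{5} - \frac{4 y}{5}$)
$\sqrt{K{\left(51 \right)} - 1266} = \sqrt{\left(\frac{7}{5} - \frac{204}{5}\right) - 1266} = \sqrt{- \frac{197}{5} - 1266} = \sqrt{- \frac{6527}{5}} = \frac{i \sqrt{32635}}{5}$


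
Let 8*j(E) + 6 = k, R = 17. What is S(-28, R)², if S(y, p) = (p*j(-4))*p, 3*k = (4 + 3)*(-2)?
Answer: 1336336/9 ≈ 1.4848e+5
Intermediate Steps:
k = -14/3 (k = ((4 + 3)*(-2))/3 = (7*(-2))/3 = (⅓)*(-14) = -14/3 ≈ -4.6667)
j(E) = -4/3 (j(E) = -¾ + (⅛)*(-14/3) = -¾ - 7/12 = -4/3)
S(y, p) = -4*p²/3 (S(y, p) = (p*(-4/3))*p = (-4*p/3)*p = -4*p²/3)
S(-28, R)² = (-4/3*17²)² = (-4/3*289)² = (-1156/3)² = 1336336/9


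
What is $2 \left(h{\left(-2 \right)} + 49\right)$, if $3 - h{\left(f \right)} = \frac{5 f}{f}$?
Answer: $94$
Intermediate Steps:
$h{\left(f \right)} = -2$ ($h{\left(f \right)} = 3 - \frac{5 f}{f} = 3 - 5 = -2$)
$2 \left(h{\left(-2 \right)} + 49\right) = 2 \left(-2 + 49\right) = 2 \cdot 47 = 94$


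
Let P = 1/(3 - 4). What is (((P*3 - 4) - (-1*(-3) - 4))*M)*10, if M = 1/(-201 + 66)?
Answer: 4/9 ≈ 0.44444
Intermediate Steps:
P = -1 (P = 1/(-1) = -1)
M = -1/135 (M = 1/(-135) = -1/135 ≈ -0.0074074)
(((P*3 - 4) - (-1*(-3) - 4))*M)*10 = (((-1*3 - 4) - (-1*(-3) - 4))*(-1/135))*10 = (((-3 - 4) - (3 - 4))*(-1/135))*10 = ((-7 - 1*(-1))*(-1/135))*10 = ((-7 + 1)*(-1/135))*10 = -6*(-1/135)*10 = (2/45)*10 = 4/9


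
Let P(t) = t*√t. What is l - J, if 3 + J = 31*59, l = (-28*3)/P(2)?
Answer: -1826 - 21*√2 ≈ -1855.7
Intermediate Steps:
P(t) = t^(3/2)
l = -21*√2 (l = (-28*3)/(2^(3/2)) = -84*√2/4 = -21*√2 ≈ -29.698)
J = 1826 (J = -3 + 31*59 = -3 + 1829 = 1826)
l - J = -21*√2 - 1*1826 = -21*√2 - 1826 = -1826 - 21*√2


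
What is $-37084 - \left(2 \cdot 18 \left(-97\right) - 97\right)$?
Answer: $-33495$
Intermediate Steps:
$-37084 - \left(2 \cdot 18 \left(-97\right) - 97\right) = -37084 - \left(36 \left(-97\right) - 97\right) = -37084 - \left(-3492 - 97\right) = -37084 - -3589 = -37084 + 3589 = -33495$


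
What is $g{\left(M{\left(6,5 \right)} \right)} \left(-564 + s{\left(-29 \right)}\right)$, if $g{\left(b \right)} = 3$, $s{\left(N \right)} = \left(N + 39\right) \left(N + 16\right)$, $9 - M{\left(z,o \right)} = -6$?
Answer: $-2082$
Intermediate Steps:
$M{\left(z,o \right)} = 15$ ($M{\left(z,o \right)} = 9 - -6 = 9 + 6 = 15$)
$s{\left(N \right)} = \left(16 + N\right) \left(39 + N\right)$ ($s{\left(N \right)} = \left(39 + N\right) \left(16 + N\right) = \left(16 + N\right) \left(39 + N\right)$)
$g{\left(M{\left(6,5 \right)} \right)} \left(-564 + s{\left(-29 \right)}\right) = 3 \left(-564 + \left(624 + \left(-29\right)^{2} + 55 \left(-29\right)\right)\right) = 3 \left(-564 + \left(624 + 841 - 1595\right)\right) = 3 \left(-564 - 130\right) = 3 \left(-694\right) = -2082$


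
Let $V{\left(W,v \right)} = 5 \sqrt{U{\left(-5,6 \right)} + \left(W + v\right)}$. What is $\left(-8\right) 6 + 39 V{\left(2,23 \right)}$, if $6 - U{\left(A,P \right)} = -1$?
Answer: $-48 + 780 \sqrt{2} \approx 1055.1$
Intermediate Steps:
$U{\left(A,P \right)} = 7$ ($U{\left(A,P \right)} = 6 - -1 = 6 + 1 = 7$)
$V{\left(W,v \right)} = 5 \sqrt{7 + W + v}$ ($V{\left(W,v \right)} = 5 \sqrt{7 + \left(W + v\right)} = 5 \sqrt{7 + W + v}$)
$\left(-8\right) 6 + 39 V{\left(2,23 \right)} = \left(-8\right) 6 + 39 \cdot 5 \sqrt{7 + 2 + 23} = -48 + 39 \cdot 5 \sqrt{32} = -48 + 39 \cdot 5 \cdot 4 \sqrt{2} = -48 + 39 \cdot 20 \sqrt{2} = -48 + 780 \sqrt{2}$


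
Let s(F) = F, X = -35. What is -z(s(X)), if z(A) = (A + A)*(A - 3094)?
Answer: -219030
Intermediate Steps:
z(A) = 2*A*(-3094 + A) (z(A) = (2*A)*(-3094 + A) = 2*A*(-3094 + A))
-z(s(X)) = -2*(-35)*(-3094 - 35) = -2*(-35)*(-3129) = -1*219030 = -219030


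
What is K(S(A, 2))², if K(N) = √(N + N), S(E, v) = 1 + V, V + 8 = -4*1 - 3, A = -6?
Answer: -28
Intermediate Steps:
V = -15 (V = -8 + (-4*1 - 3) = -8 + (-4 - 3) = -8 - 7 = -15)
S(E, v) = -14 (S(E, v) = 1 - 15 = -14)
K(N) = √2*√N (K(N) = √(2*N) = √2*√N)
K(S(A, 2))² = (√2*√(-14))² = (√2*(I*√14))² = (2*I*√7)² = -28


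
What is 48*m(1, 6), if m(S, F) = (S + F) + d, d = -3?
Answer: 192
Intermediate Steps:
m(S, F) = -3 + F + S (m(S, F) = (S + F) - 3 = (F + S) - 3 = -3 + F + S)
48*m(1, 6) = 48*(-3 + 6 + 1) = 48*4 = 192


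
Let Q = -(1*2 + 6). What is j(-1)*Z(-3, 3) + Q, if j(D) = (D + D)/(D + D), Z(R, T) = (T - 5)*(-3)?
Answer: -2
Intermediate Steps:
Z(R, T) = 15 - 3*T (Z(R, T) = (-5 + T)*(-3) = 15 - 3*T)
j(D) = 1 (j(D) = (2*D)/((2*D)) = (2*D)*(1/(2*D)) = 1)
Q = -8 (Q = -(2 + 6) = -1*8 = -8)
j(-1)*Z(-3, 3) + Q = 1*(15 - 3*3) - 8 = 1*(15 - 9) - 8 = 1*6 - 8 = 6 - 8 = -2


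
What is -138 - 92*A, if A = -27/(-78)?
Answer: -2208/13 ≈ -169.85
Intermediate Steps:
A = 9/26 (A = -27*(-1/78) = 9/26 ≈ 0.34615)
-138 - 92*A = -138 - 92*9/26 = -138 - 414/13 = -2208/13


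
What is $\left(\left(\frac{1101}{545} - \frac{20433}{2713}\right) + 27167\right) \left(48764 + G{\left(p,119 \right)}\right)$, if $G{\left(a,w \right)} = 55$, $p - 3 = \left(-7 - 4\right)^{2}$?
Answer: $\frac{1960598853307137}{1478585} \approx 1.326 \cdot 10^{9}$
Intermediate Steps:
$p = 124$ ($p = 3 + \left(-7 - 4\right)^{2} = 3 + \left(-11\right)^{2} = 3 + 121 = 124$)
$\left(\left(\frac{1101}{545} - \frac{20433}{2713}\right) + 27167\right) \left(48764 + G{\left(p,119 \right)}\right) = \left(\left(\frac{1101}{545} - \frac{20433}{2713}\right) + 27167\right) \left(48764 + 55\right) = \left(\left(1101 \cdot \frac{1}{545} - \frac{20433}{2713}\right) + 27167\right) 48819 = \left(\left(\frac{1101}{545} - \frac{20433}{2713}\right) + 27167\right) 48819 = \left(- \frac{8148972}{1478585} + 27167\right) 48819 = \frac{40160569723}{1478585} \cdot 48819 = \frac{1960598853307137}{1478585}$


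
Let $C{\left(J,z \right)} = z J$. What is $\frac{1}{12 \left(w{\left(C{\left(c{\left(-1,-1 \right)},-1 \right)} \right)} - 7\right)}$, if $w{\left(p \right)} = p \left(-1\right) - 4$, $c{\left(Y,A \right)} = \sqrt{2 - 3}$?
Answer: $- \frac{11}{1464} - \frac{i}{1464} \approx -0.0075137 - 0.00068306 i$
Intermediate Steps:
$c{\left(Y,A \right)} = i$ ($c{\left(Y,A \right)} = \sqrt{-1} = i$)
$C{\left(J,z \right)} = J z$
$w{\left(p \right)} = -4 - p$ ($w{\left(p \right)} = - p - 4 = -4 - p$)
$\frac{1}{12 \left(w{\left(C{\left(c{\left(-1,-1 \right)},-1 \right)} \right)} - 7\right)} = \frac{1}{12 \left(\left(-4 - i \left(-1\right)\right) - 7\right)} = \frac{1}{12 \left(\left(-4 - - i\right) - 7\right)} = \frac{1}{12 \left(\left(-4 + i\right) - 7\right)} = \frac{1}{12 \left(-11 + i\right)} = \frac{1}{-132 + 12 i} = \frac{-132 - 12 i}{17568}$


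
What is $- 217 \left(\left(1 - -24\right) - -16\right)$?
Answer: $-8897$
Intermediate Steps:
$- 217 \left(\left(1 - -24\right) - -16\right) = - 217 \left(\left(1 + 24\right) + \left(-82 + 98\right)\right) = - 217 \left(25 + 16\right) = \left(-217\right) 41 = -8897$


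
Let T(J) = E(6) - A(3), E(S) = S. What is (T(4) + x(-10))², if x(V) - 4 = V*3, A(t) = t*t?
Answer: 841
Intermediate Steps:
A(t) = t²
x(V) = 4 + 3*V (x(V) = 4 + V*3 = 4 + 3*V)
T(J) = -3 (T(J) = 6 - 1*3² = 6 - 1*9 = 6 - 9 = -3)
(T(4) + x(-10))² = (-3 + (4 + 3*(-10)))² = (-3 + (4 - 30))² = (-3 - 26)² = (-29)² = 841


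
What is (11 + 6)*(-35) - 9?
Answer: -604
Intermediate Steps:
(11 + 6)*(-35) - 9 = 17*(-35) - 9 = -595 - 9 = -604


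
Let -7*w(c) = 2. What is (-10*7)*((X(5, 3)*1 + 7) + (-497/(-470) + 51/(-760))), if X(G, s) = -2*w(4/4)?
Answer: -2140785/3572 ≈ -599.32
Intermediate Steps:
w(c) = -2/7 (w(c) = -⅐*2 = -2/7)
X(G, s) = 4/7 (X(G, s) = -2*(-2/7) = 4/7)
(-10*7)*((X(5, 3)*1 + 7) + (-497/(-470) + 51/(-760))) = (-10*7)*(((4/7)*1 + 7) + (-497/(-470) + 51/(-760))) = -70*((4/7 + 7) + (-497*(-1/470) + 51*(-1/760))) = -70*(53/7 + (497/470 - 51/760)) = -70*(53/7 + 7075/7144) = -70*428157/50008 = -2140785/3572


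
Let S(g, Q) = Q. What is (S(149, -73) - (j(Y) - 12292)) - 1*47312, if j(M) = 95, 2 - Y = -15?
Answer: -35188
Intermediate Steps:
Y = 17 (Y = 2 - 1*(-15) = 2 + 15 = 17)
(S(149, -73) - (j(Y) - 12292)) - 1*47312 = (-73 - (95 - 12292)) - 1*47312 = (-73 - 1*(-12197)) - 47312 = (-73 + 12197) - 47312 = 12124 - 47312 = -35188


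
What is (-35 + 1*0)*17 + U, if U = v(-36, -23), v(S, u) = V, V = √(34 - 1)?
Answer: -595 + √33 ≈ -589.26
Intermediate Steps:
V = √33 ≈ 5.7446
v(S, u) = √33
U = √33 ≈ 5.7446
(-35 + 1*0)*17 + U = (-35 + 1*0)*17 + √33 = (-35 + 0)*17 + √33 = -35*17 + √33 = -595 + √33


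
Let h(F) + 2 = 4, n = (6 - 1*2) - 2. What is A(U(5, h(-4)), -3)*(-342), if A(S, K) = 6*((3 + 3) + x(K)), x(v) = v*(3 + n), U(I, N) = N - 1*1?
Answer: 18468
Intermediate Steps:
n = 2 (n = (6 - 2) - 2 = 4 - 2 = 2)
h(F) = 2 (h(F) = -2 + 4 = 2)
U(I, N) = -1 + N (U(I, N) = N - 1 = -1 + N)
x(v) = 5*v (x(v) = v*(3 + 2) = v*5 = 5*v)
A(S, K) = 36 + 30*K (A(S, K) = 6*((3 + 3) + 5*K) = 6*(6 + 5*K) = 36 + 30*K)
A(U(5, h(-4)), -3)*(-342) = (36 + 30*(-3))*(-342) = (36 - 90)*(-342) = -54*(-342) = 18468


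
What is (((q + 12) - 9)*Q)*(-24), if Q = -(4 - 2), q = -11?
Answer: -384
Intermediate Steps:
Q = -2 (Q = -1*2 = -2)
(((q + 12) - 9)*Q)*(-24) = (((-11 + 12) - 9)*(-2))*(-24) = ((1 - 9)*(-2))*(-24) = -8*(-2)*(-24) = 16*(-24) = -384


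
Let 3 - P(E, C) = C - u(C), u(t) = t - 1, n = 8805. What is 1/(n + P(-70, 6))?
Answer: 1/8807 ≈ 0.00011355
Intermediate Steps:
u(t) = -1 + t
P(E, C) = 2 (P(E, C) = 3 - (C - (-1 + C)) = 3 - (C + (1 - C)) = 3 - 1*1 = 3 - 1 = 2)
1/(n + P(-70, 6)) = 1/(8805 + 2) = 1/8807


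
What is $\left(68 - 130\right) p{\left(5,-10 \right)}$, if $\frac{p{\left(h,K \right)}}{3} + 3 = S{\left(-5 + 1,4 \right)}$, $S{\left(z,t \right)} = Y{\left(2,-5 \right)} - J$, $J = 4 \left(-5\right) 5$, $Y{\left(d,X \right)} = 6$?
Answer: $-19158$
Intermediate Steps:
$J = -100$ ($J = \left(-20\right) 5 = -100$)
$S{\left(z,t \right)} = 106$ ($S{\left(z,t \right)} = 6 - -100 = 6 + 100 = 106$)
$p{\left(h,K \right)} = 309$ ($p{\left(h,K \right)} = -9 + 3 \cdot 106 = -9 + 318 = 309$)
$\left(68 - 130\right) p{\left(5,-10 \right)} = \left(68 - 130\right) 309 = \left(-62\right) 309 = -19158$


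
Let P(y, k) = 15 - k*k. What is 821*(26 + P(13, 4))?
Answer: 20525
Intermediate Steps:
P(y, k) = 15 - k²
821*(26 + P(13, 4)) = 821*(26 + (15 - 1*4²)) = 821*(26 + (15 - 1*16)) = 821*(26 + (15 - 16)) = 821*(26 - 1) = 821*25 = 20525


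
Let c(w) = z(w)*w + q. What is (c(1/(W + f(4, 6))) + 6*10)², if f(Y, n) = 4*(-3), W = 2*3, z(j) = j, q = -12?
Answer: 2989441/1296 ≈ 2306.7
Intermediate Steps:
W = 6
f(Y, n) = -12
c(w) = -12 + w² (c(w) = w*w - 12 = w² - 12 = -12 + w²)
(c(1/(W + f(4, 6))) + 6*10)² = ((-12 + (1/(6 - 12))²) + 6*10)² = ((-12 + (1/(-6))²) + 60)² = ((-12 + (-⅙)²) + 60)² = ((-12 + 1/36) + 60)² = (-431/36 + 60)² = (1729/36)² = 2989441/1296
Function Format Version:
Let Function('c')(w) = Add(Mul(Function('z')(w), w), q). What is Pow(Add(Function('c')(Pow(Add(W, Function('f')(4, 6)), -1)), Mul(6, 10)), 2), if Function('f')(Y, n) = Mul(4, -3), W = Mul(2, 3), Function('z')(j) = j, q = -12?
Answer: Rational(2989441, 1296) ≈ 2306.7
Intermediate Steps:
W = 6
Function('f')(Y, n) = -12
Function('c')(w) = Add(-12, Pow(w, 2)) (Function('c')(w) = Add(Mul(w, w), -12) = Add(Pow(w, 2), -12) = Add(-12, Pow(w, 2)))
Pow(Add(Function('c')(Pow(Add(W, Function('f')(4, 6)), -1)), Mul(6, 10)), 2) = Pow(Add(Add(-12, Pow(Pow(Add(6, -12), -1), 2)), Mul(6, 10)), 2) = Pow(Add(Add(-12, Pow(Pow(-6, -1), 2)), 60), 2) = Pow(Add(Add(-12, Pow(Rational(-1, 6), 2)), 60), 2) = Pow(Add(Add(-12, Rational(1, 36)), 60), 2) = Pow(Add(Rational(-431, 36), 60), 2) = Pow(Rational(1729, 36), 2) = Rational(2989441, 1296)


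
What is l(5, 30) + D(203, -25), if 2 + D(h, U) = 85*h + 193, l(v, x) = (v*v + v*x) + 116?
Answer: 17737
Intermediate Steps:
l(v, x) = 116 + v² + v*x (l(v, x) = (v² + v*x) + 116 = 116 + v² + v*x)
D(h, U) = 191 + 85*h (D(h, U) = -2 + (85*h + 193) = -2 + (193 + 85*h) = 191 + 85*h)
l(5, 30) + D(203, -25) = (116 + 5² + 5*30) + (191 + 85*203) = (116 + 25 + 150) + (191 + 17255) = 291 + 17446 = 17737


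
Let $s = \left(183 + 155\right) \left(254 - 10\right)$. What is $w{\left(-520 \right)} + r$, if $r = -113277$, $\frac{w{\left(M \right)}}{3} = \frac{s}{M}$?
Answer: $- \frac{568764}{5} \approx -1.1375 \cdot 10^{5}$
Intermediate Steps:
$s = 82472$ ($s = 338 \cdot 244 = 82472$)
$w{\left(M \right)} = \frac{247416}{M}$ ($w{\left(M \right)} = 3 \frac{82472}{M} = \frac{247416}{M}$)
$w{\left(-520 \right)} + r = \frac{247416}{-520} - 113277 = 247416 \left(- \frac{1}{520}\right) - 113277 = - \frac{2379}{5} - 113277 = - \frac{568764}{5}$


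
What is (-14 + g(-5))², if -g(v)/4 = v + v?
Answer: 676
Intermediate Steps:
g(v) = -8*v (g(v) = -4*(v + v) = -8*v)
(-14 + g(-5))² = (-14 - 8*(-5))² = (-14 + 40)² = 26² = 676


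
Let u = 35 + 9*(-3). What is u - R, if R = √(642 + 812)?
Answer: 8 - √1454 ≈ -30.131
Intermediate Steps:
R = √1454 ≈ 38.131
u = 8 (u = 35 - 27 = 8)
u - R = 8 - √1454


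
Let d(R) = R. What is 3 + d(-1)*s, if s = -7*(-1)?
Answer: -4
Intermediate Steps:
s = 7
3 + d(-1)*s = 3 - 1*7 = 3 - 7 = -4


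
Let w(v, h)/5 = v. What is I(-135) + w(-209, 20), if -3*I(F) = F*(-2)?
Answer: -1135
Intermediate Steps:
w(v, h) = 5*v
I(F) = 2*F/3 (I(F) = -F*(-2)/3 = -(-2)*F/3 = 2*F/3)
I(-135) + w(-209, 20) = (⅔)*(-135) + 5*(-209) = -90 - 1045 = -1135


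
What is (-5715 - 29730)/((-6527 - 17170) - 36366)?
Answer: 11815/20021 ≈ 0.59013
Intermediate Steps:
(-5715 - 29730)/((-6527 - 17170) - 36366) = -35445/(-23697 - 36366) = -35445/(-60063) = -35445*(-1/60063) = 11815/20021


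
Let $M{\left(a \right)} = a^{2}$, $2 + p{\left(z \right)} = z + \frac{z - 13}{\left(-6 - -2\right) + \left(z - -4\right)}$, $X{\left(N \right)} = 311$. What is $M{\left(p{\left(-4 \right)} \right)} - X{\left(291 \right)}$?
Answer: $- \frac{4927}{16} \approx -307.94$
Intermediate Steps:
$p{\left(z \right)} = -2 + z + \frac{-13 + z}{z}$ ($p{\left(z \right)} = -2 + \left(z + \frac{z - 13}{\left(-6 - -2\right) + \left(z - -4\right)}\right) = -2 + \left(z + \frac{-13 + z}{\left(-6 + 2\right) + \left(z + 4\right)}\right) = -2 + \left(z + \frac{-13 + z}{-4 + \left(4 + z\right)}\right) = -2 + \left(z + \frac{-13 + z}{z}\right) = -2 + z + \frac{-13 + z}{z}$)
$M{\left(p{\left(-4 \right)} \right)} - X{\left(291 \right)} = \left(-1 - 4 - \frac{13}{-4}\right)^{2} - 311 = \left(-1 - 4 - - \frac{13}{4}\right)^{2} - 311 = \left(-1 - 4 + \frac{13}{4}\right)^{2} - 311 = \left(- \frac{7}{4}\right)^{2} - 311 = \frac{49}{16} - 311 = - \frac{4927}{16}$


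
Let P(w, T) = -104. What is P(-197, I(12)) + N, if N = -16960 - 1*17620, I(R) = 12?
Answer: -34684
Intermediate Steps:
N = -34580 (N = -16960 - 17620 = -34580)
P(-197, I(12)) + N = -104 - 34580 = -34684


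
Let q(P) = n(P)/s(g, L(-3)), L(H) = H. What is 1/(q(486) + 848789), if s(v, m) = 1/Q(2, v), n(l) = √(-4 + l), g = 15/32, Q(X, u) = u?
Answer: 434579968/368866696404527 - 240*√482/368866696404527 ≈ 1.1781e-6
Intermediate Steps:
g = 15/32 (g = 15*(1/32) = 15/32 ≈ 0.46875)
s(v, m) = 1/v
q(P) = 15*√(-4 + P)/32 (q(P) = √(-4 + P)/(1/(15/32)) = √(-4 + P)/(32/15) = √(-4 + P)*(15/32) = 15*√(-4 + P)/32)
1/(q(486) + 848789) = 1/(15*√(-4 + 486)/32 + 848789) = 1/(15*√482/32 + 848789) = 1/(848789 + 15*√482/32)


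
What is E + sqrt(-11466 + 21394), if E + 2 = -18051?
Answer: -18053 + 2*sqrt(2482) ≈ -17953.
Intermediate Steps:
E = -18053 (E = -2 - 18051 = -18053)
E + sqrt(-11466 + 21394) = -18053 + sqrt(-11466 + 21394) = -18053 + sqrt(9928) = -18053 + 2*sqrt(2482)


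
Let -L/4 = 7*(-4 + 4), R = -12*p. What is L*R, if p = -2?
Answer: 0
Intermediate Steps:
R = 24 (R = -12*(-2) = 24)
L = 0 (L = -28*(-4 + 4) = -28*0 = -4*0 = 0)
L*R = 0*24 = 0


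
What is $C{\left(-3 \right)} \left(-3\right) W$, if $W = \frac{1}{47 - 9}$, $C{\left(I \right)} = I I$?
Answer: $- \frac{27}{38} \approx -0.71053$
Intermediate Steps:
$C{\left(I \right)} = I^{2}$
$W = \frac{1}{38} \approx 0.026316$
$C{\left(-3 \right)} \left(-3\right) W = \left(-3\right)^{2} \left(-3\right) \frac{1}{38} = 9 \left(-3\right) \frac{1}{38} = \left(-27\right) \frac{1}{38} = - \frac{27}{38}$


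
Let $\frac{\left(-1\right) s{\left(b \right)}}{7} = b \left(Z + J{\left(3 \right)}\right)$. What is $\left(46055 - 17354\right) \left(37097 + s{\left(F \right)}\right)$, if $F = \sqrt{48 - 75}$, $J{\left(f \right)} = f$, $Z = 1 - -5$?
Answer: $1064720997 - 5424489 i \sqrt{3} \approx 1.0647 \cdot 10^{9} - 9.3955 \cdot 10^{6} i$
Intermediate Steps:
$Z = 6$ ($Z = 1 + 5 = 6$)
$F = 3 i \sqrt{3}$ ($F = \sqrt{-27} = 3 i \sqrt{3} \approx 5.1962 i$)
$s{\left(b \right)} = - 63 b$ ($s{\left(b \right)} = - 7 b \left(6 + 3\right) = - 7 b 9 = - 7 \cdot 9 b = - 63 b$)
$\left(46055 - 17354\right) \left(37097 + s{\left(F \right)}\right) = \left(46055 - 17354\right) \left(37097 - 63 \cdot 3 i \sqrt{3}\right) = 28701 \left(37097 - 189 i \sqrt{3}\right) = 1064720997 - 5424489 i \sqrt{3}$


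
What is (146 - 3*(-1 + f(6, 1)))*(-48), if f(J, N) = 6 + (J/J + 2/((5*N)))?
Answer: -30432/5 ≈ -6086.4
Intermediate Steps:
f(J, N) = 7 + 2/(5*N) (f(J, N) = 6 + (1 + 2*(1/(5*N))) = 6 + (1 + 2/(5*N)) = 7 + 2/(5*N))
(146 - 3*(-1 + f(6, 1)))*(-48) = (146 - 3*(-1 + (7 + (2/5)/1)))*(-48) = (146 - 3*(-1 + (7 + (2/5)*1)))*(-48) = (146 - 3*(-1 + (7 + 2/5)))*(-48) = (146 - 3*(-1 + 37/5))*(-48) = (146 - 3*32/5)*(-48) = (146 - 96/5)*(-48) = (634/5)*(-48) = -30432/5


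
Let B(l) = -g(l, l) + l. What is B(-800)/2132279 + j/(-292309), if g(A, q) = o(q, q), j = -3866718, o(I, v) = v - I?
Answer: 8244687743122/623284342211 ≈ 13.228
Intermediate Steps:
g(A, q) = 0 (g(A, q) = q - q = 0)
B(l) = l (B(l) = -1*0 + l = 0 + l = l)
B(-800)/2132279 + j/(-292309) = -800/2132279 - 3866718/(-292309) = -800*1/2132279 - 3866718*(-1/292309) = -800/2132279 + 3866718/292309 = 8244687743122/623284342211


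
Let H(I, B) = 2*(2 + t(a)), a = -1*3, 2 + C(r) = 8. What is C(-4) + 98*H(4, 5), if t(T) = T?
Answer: -190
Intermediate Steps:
C(r) = 6 (C(r) = -2 + 8 = 6)
a = -3
H(I, B) = -2 (H(I, B) = 2*(2 - 3) = 2*(-1) = -2)
C(-4) + 98*H(4, 5) = 6 + 98*(-2) = 6 - 196 = -190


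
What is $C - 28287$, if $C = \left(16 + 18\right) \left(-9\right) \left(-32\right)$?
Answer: $-18495$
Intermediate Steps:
$C = 9792$ ($C = 34 \left(-9\right) \left(-32\right) = \left(-306\right) \left(-32\right) = 9792$)
$C - 28287 = 9792 - 28287 = -18495$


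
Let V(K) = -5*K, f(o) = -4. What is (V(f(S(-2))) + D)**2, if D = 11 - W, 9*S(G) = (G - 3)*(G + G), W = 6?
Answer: 625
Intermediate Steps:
S(G) = 2*G*(-3 + G)/9 (S(G) = ((G - 3)*(G + G))/9 = ((-3 + G)*(2*G))/9 = (2*G*(-3 + G))/9 = 2*G*(-3 + G)/9)
D = 5 (D = 11 - 1*6 = 11 - 6 = 5)
(V(f(S(-2))) + D)**2 = (-5*(-4) + 5)**2 = (20 + 5)**2 = 25**2 = 625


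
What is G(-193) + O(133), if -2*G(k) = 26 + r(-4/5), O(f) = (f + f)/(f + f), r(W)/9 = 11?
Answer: -123/2 ≈ -61.500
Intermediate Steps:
r(W) = 99 (r(W) = 9*11 = 99)
O(f) = 1 (O(f) = (2*f)/((2*f)) = (2*f)*(1/(2*f)) = 1)
G(k) = -125/2 (G(k) = -(26 + 99)/2 = -½*125 = -125/2)
G(-193) + O(133) = -125/2 + 1 = -123/2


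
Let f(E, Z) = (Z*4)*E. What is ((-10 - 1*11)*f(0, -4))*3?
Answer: 0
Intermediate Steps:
f(E, Z) = 4*E*Z (f(E, Z) = (4*Z)*E = 4*E*Z)
((-10 - 1*11)*f(0, -4))*3 = ((-10 - 1*11)*(4*0*(-4)))*3 = ((-10 - 11)*0)*3 = -21*0*3 = 0*3 = 0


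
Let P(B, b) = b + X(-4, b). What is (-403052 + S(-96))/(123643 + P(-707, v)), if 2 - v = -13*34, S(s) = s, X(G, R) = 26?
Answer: -403148/124113 ≈ -3.2482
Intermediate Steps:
v = 444 (v = 2 - (-13)*34 = 2 - 1*(-442) = 2 + 442 = 444)
P(B, b) = 26 + b (P(B, b) = b + 26 = 26 + b)
(-403052 + S(-96))/(123643 + P(-707, v)) = (-403052 - 96)/(123643 + (26 + 444)) = -403148/(123643 + 470) = -403148/124113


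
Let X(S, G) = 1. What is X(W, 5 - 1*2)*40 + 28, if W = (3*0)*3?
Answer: 68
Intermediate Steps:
W = 0 (W = 0*3 = 0)
X(W, 5 - 1*2)*40 + 28 = 1*40 + 28 = 40 + 28 = 68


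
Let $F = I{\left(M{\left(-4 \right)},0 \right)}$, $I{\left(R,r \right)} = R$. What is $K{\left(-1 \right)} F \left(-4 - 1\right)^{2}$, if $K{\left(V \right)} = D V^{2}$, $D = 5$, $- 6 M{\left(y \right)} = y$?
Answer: $\frac{250}{3} \approx 83.333$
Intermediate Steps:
$M{\left(y \right)} = - \frac{y}{6}$
$F = \frac{2}{3}$ ($F = \left(- \frac{1}{6}\right) \left(-4\right) = \frac{2}{3} \approx 0.66667$)
$K{\left(V \right)} = 5 V^{2}$
$K{\left(-1 \right)} F \left(-4 - 1\right)^{2} = 5 \left(-1\right)^{2} \cdot \frac{2}{3} \left(-4 - 1\right)^{2} = 5 \cdot 1 \cdot \frac{2}{3} \left(-5\right)^{2} = 5 \cdot \frac{2}{3} \cdot 25 = \frac{10}{3} \cdot 25 = \frac{250}{3}$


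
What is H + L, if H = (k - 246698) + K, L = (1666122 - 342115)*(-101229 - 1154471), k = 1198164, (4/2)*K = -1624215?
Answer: -3325110901083/2 ≈ -1.6626e+12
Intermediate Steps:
K = -1624215/2 (K = (1/2)*(-1624215) = -1624215/2 ≈ -8.1211e+5)
L = -1662555589900 (L = 1324007*(-1255700) = -1662555589900)
H = 278717/2 (H = (1198164 - 246698) - 1624215/2 = 951466 - 1624215/2 = 278717/2 ≈ 1.3936e+5)
H + L = 278717/2 - 1662555589900 = -3325110901083/2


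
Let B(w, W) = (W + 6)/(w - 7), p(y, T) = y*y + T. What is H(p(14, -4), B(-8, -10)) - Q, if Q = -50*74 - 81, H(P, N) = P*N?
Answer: 19161/5 ≈ 3832.2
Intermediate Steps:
p(y, T) = T + y**2 (p(y, T) = y**2 + T = T + y**2)
B(w, W) = (6 + W)/(-7 + w)
H(P, N) = N*P
Q = -3781 (Q = -3700 - 81 = -3781)
H(p(14, -4), B(-8, -10)) - Q = ((6 - 10)/(-7 - 8))*(-4 + 14**2) - 1*(-3781) = (-4/(-15))*(-4 + 196) + 3781 = -1/15*(-4)*192 + 3781 = (4/15)*192 + 3781 = 256/5 + 3781 = 19161/5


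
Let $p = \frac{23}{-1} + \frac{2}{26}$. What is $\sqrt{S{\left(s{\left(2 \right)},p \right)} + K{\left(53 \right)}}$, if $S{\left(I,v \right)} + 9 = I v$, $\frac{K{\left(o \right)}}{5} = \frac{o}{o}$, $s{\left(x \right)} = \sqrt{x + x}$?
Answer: $\frac{18 i \sqrt{26}}{13} \approx 7.0602 i$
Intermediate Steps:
$s{\left(x \right)} = \sqrt{2} \sqrt{x}$ ($s{\left(x \right)} = \sqrt{2 x} = \sqrt{2} \sqrt{x}$)
$K{\left(o \right)} = 5$ ($K{\left(o \right)} = 5 \frac{o}{o} = 5 \cdot 1 = 5$)
$p = - \frac{298}{13}$ ($p = 23 \left(-1\right) + 2 \cdot \frac{1}{26} = -23 + \frac{1}{13} = - \frac{298}{13} \approx -22.923$)
$S{\left(I,v \right)} = -9 + I v$
$\sqrt{S{\left(s{\left(2 \right)},p \right)} + K{\left(53 \right)}} = \sqrt{\left(-9 + \sqrt{2} \sqrt{2} \left(- \frac{298}{13}\right)\right) + 5} = \sqrt{\left(-9 + 2 \left(- \frac{298}{13}\right)\right) + 5} = \sqrt{\left(-9 - \frac{596}{13}\right) + 5} = \sqrt{- \frac{713}{13} + 5} = \sqrt{- \frac{648}{13}} = \frac{18 i \sqrt{26}}{13}$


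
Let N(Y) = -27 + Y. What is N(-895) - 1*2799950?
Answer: -2800872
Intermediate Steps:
N(-895) - 1*2799950 = (-27 - 895) - 1*2799950 = -922 - 2799950 = -2800872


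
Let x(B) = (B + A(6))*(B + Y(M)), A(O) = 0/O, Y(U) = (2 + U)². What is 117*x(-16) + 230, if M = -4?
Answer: 22694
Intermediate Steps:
A(O) = 0
x(B) = B*(4 + B) (x(B) = (B + 0)*(B + (2 - 4)²) = B*(B + (-2)²) = B*(B + 4) = B*(4 + B))
117*x(-16) + 230 = 117*(-16*(4 - 16)) + 230 = 117*(-16*(-12)) + 230 = 117*192 + 230 = 22464 + 230 = 22694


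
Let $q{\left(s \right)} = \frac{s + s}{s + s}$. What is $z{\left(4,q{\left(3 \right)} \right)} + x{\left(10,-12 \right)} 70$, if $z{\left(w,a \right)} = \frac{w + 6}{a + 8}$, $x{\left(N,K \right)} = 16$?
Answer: $\frac{10090}{9} \approx 1121.1$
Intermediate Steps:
$q{\left(s \right)} = 1$ ($q{\left(s \right)} = \frac{2 s}{2 s} = 2 s \frac{1}{2 s} = 1$)
$z{\left(w,a \right)} = \frac{6 + w}{8 + a}$
$z{\left(4,q{\left(3 \right)} \right)} + x{\left(10,-12 \right)} 70 = \frac{6 + 4}{8 + 1} + 16 \cdot 70 = \frac{1}{9} \cdot 10 + 1120 = \frac{10}{9} + 1120 = \frac{10090}{9}$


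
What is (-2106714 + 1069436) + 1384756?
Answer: 347478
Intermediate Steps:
(-2106714 + 1069436) + 1384756 = -1037278 + 1384756 = 347478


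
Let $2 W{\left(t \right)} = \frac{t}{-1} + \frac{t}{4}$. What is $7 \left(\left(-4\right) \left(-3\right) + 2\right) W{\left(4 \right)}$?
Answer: $-147$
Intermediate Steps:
$W{\left(t \right)} = - \frac{3 t}{8}$ ($W{\left(t \right)} = \frac{\frac{t}{-1} + \frac{t}{4}}{2} = \frac{t \left(-1\right) + t \frac{1}{4}}{2} = \frac{- t + \frac{t}{4}}{2} = \frac{\left(- \frac{3}{4}\right) t}{2} = - \frac{3 t}{8}$)
$7 \left(\left(-4\right) \left(-3\right) + 2\right) W{\left(4 \right)} = 7 \left(\left(-4\right) \left(-3\right) + 2\right) \left(\left(- \frac{3}{8}\right) 4\right) = 7 \left(12 + 2\right) \left(- \frac{3}{2}\right) = 7 \cdot 14 \left(- \frac{3}{2}\right) = 98 \left(- \frac{3}{2}\right) = -147$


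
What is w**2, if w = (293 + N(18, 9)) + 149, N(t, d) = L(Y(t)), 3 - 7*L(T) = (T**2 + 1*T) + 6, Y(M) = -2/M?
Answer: 62689643641/321489 ≈ 1.9500e+5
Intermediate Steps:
L(T) = -3/7 - T/7 - T**2/7 (L(T) = 3/7 - ((T**2 + 1*T) + 6)/7 = 3/7 - ((T**2 + T) + 6)/7 = 3/7 - ((T + T**2) + 6)/7 = 3/7 - (6 + T + T**2)/7 = 3/7 + (-6/7 - T/7 - T**2/7) = -3/7 - T/7 - T**2/7)
N(t, d) = -3/7 - 4/(7*t**2) + 2/(7*t) (N(t, d) = -3/7 - (-2)/(7*t) - 4/t**2/7 = -3/7 + 2/(7*t) - 4/(7*t**2) = -3/7 - 4/(7*t**2) + 2/(7*t))
w = 250379/567 (w = (293 + (1/7)*(-4 - 3*18**2 + 2*18)/18**2) + 149 = (293 + (1/7)*(1/324)*(-4 - 3*324 + 36)) + 149 = (293 + (1/7)*(1/324)*(-4 - 972 + 36)) + 149 = (293 + (1/7)*(1/324)*(-940)) + 149 = (293 - 235/567) + 149 = 165896/567 + 149 = 250379/567 ≈ 441.59)
w**2 = (250379/567)**2 = 62689643641/321489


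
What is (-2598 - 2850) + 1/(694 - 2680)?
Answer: -10819729/1986 ≈ -5448.0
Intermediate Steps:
(-2598 - 2850) + 1/(694 - 2680) = -5448 + 1/(-1986) = -5448 - 1/1986 = -10819729/1986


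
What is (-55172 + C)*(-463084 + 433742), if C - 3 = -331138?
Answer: 11335019994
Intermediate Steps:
C = -331135 (C = 3 - 331138 = -331135)
(-55172 + C)*(-463084 + 433742) = (-55172 - 331135)*(-463084 + 433742) = -386307*(-29342) = 11335019994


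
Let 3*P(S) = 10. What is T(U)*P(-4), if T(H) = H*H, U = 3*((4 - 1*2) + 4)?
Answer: 1080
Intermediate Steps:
P(S) = 10/3 (P(S) = (1/3)*10 = 10/3)
U = 18 (U = 3*((4 - 2) + 4) = 3*(2 + 4) = 3*6 = 18)
T(H) = H**2
T(U)*P(-4) = 18**2*(10/3) = 324*(10/3) = 1080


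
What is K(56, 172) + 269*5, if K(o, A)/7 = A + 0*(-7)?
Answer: 2549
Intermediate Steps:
K(o, A) = 7*A (K(o, A) = 7*(A + 0*(-7)) = 7*(A + 0) = 7*A)
K(56, 172) + 269*5 = 7*172 + 269*5 = 1204 + 1345 = 2549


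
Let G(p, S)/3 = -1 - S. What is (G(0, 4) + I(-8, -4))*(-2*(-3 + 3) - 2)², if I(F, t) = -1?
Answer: -64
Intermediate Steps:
G(p, S) = -3 - 3*S (G(p, S) = 3*(-1 - S) = -3 - 3*S)
(G(0, 4) + I(-8, -4))*(-2*(-3 + 3) - 2)² = ((-3 - 3*4) - 1)*(-2*(-3 + 3) - 2)² = ((-3 - 12) - 1)*(-2*0 - 2)² = (-15 - 1)*(0 - 2)² = -16*(-2)² = -16*4 = -64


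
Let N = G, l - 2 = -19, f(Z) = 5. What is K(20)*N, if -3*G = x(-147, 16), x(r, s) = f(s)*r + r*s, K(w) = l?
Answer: -17493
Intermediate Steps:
l = -17 (l = 2 - 19 = -17)
K(w) = -17
x(r, s) = 5*r + r*s
G = 1029 (G = -(-49)*(5 + 16) = -(-49)*21 = -⅓*(-3087) = 1029)
N = 1029
K(20)*N = -17*1029 = -17493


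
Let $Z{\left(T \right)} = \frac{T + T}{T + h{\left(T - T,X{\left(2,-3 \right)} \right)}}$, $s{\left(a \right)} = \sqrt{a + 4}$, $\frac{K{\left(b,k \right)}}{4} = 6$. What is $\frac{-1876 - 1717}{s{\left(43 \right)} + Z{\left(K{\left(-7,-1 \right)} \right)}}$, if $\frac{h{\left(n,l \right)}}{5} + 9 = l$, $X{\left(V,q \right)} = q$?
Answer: $- \frac{43116}{407} - \frac{32337 \sqrt{47}}{407} \approx -650.63$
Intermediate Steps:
$K{\left(b,k \right)} = 24$ ($K{\left(b,k \right)} = 4 \cdot 6 = 24$)
$h{\left(n,l \right)} = -45 + 5 l$
$s{\left(a \right)} = \sqrt{4 + a}$
$Z{\left(T \right)} = \frac{2 T}{-60 + T}$ ($Z{\left(T \right)} = \frac{T + T}{T + \left(-45 + 5 \left(-3\right)\right)} = \frac{2 T}{T - 60} = \frac{2 T}{-60 + T}$)
$\frac{-1876 - 1717}{s{\left(43 \right)} + Z{\left(K{\left(-7,-1 \right)} \right)}} = \frac{-1876 - 1717}{\sqrt{4 + 43} + 2 \cdot 24 \frac{1}{-60 + 24}} = - \frac{3593}{\sqrt{47} + 2 \cdot 24 \frac{1}{-36}} = - \frac{3593}{\sqrt{47} + 2 \cdot 24 \left(- \frac{1}{36}\right)} = - \frac{3593}{\sqrt{47} - \frac{4}{3}} = - \frac{3593}{- \frac{4}{3} + \sqrt{47}}$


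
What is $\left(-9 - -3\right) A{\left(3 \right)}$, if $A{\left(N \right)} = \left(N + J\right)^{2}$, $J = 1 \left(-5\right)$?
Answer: $-24$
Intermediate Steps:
$J = -5$
$A{\left(N \right)} = \left(-5 + N\right)^{2}$ ($A{\left(N \right)} = \left(N - 5\right)^{2} = \left(-5 + N\right)^{2}$)
$\left(-9 - -3\right) A{\left(3 \right)} = \left(-9 - -3\right) \left(-5 + 3\right)^{2} = \left(-9 + 3\right) \left(-2\right)^{2} = \left(-6\right) 4 = -24$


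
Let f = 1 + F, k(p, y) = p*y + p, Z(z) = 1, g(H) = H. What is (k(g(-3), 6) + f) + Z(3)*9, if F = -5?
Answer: -16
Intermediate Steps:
k(p, y) = p + p*y
f = -4 (f = 1 - 5 = -4)
(k(g(-3), 6) + f) + Z(3)*9 = (-3*(1 + 6) - 4) + 1*9 = (-3*7 - 4) + 9 = (-21 - 4) + 9 = -25 + 9 = -16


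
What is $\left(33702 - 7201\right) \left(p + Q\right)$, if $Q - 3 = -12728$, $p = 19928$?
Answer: $190886703$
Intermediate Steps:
$Q = -12725$ ($Q = 3 - 12728 = -12725$)
$\left(33702 - 7201\right) \left(p + Q\right) = \left(33702 - 7201\right) \left(19928 - 12725\right) = 26501 \cdot 7203 = 190886703$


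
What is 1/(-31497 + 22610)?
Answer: -1/8887 ≈ -0.00011252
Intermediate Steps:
1/(-31497 + 22610) = 1/(-8887) = -1/8887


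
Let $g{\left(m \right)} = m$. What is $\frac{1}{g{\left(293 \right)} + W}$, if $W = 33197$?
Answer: $\frac{1}{33490} \approx 2.986 \cdot 10^{-5}$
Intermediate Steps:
$\frac{1}{g{\left(293 \right)} + W} = \frac{1}{293 + 33197} = \frac{1}{33490}$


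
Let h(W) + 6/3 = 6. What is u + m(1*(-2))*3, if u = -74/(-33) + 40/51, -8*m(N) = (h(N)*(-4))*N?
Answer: -1678/187 ≈ -8.9733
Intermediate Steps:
h(W) = 4 (h(W) = -2 + 6 = 4)
m(N) = 2*N (m(N) = -4*(-4)*N/8 = -(-2)*N = 2*N)
u = 566/187 (u = -74*(-1/33) + 40*(1/51) = 74/33 + 40/51 = 566/187 ≈ 3.0267)
u + m(1*(-2))*3 = 566/187 + (2*(1*(-2)))*3 = 566/187 + (2*(-2))*3 = 566/187 - 4*3 = 566/187 - 12 = -1678/187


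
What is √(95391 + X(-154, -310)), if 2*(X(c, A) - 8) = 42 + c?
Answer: √95343 ≈ 308.78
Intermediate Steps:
X(c, A) = 29 + c/2 (X(c, A) = 8 + (42 + c)/2 = 8 + (21 + c/2) = 29 + c/2)
√(95391 + X(-154, -310)) = √(95391 + (29 + (½)*(-154))) = √(95391 + (29 - 77)) = √(95391 - 48) = √95343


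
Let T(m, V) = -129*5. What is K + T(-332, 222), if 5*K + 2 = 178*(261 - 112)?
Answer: 4659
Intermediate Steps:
K = 5304 (K = -⅖ + (178*(261 - 112))/5 = -⅖ + (178*149)/5 = -⅖ + (⅕)*26522 = -⅖ + 26522/5 = 5304)
T(m, V) = -645
K + T(-332, 222) = 5304 - 645 = 4659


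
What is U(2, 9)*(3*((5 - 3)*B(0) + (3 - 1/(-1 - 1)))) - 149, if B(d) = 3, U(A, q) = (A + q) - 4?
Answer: 101/2 ≈ 50.500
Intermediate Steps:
U(A, q) = -4 + A + q
U(2, 9)*(3*((5 - 3)*B(0) + (3 - 1/(-1 - 1)))) - 149 = (-4 + 2 + 9)*(3*((5 - 3)*3 + (3 - 1/(-1 - 1)))) - 149 = 7*(3*(2*3 + (3 - 1/(-2)))) - 149 = 7*(3*(6 + (3 - 1*(-½)))) - 149 = 7*(3*(6 + (3 + ½))) - 149 = 7*(3*(6 + 7/2)) - 149 = 7*(3*(19/2)) - 149 = 7*(57/2) - 149 = 399/2 - 149 = 101/2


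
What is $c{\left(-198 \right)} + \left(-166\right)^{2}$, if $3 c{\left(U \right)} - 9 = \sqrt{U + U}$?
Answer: $27559 + 2 i \sqrt{11} \approx 27559.0 + 6.6332 i$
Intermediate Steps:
$c{\left(U \right)} = 3 + \frac{\sqrt{2} \sqrt{U}}{3}$ ($c{\left(U \right)} = 3 + \frac{\sqrt{U + U}}{3} = 3 + \frac{\sqrt{2 U}}{3} = 3 + \frac{\sqrt{2} \sqrt{U}}{3}$)
$c{\left(-198 \right)} + \left(-166\right)^{2} = \left(3 + \frac{\sqrt{2} \sqrt{-198}}{3}\right) + \left(-166\right)^{2} = \left(3 + \frac{\sqrt{2} \cdot 3 i \sqrt{22}}{3}\right) + 27556 = \left(3 + 2 i \sqrt{11}\right) + 27556 = 27559 + 2 i \sqrt{11}$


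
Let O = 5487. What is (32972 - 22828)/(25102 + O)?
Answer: 10144/30589 ≈ 0.33162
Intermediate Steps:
(32972 - 22828)/(25102 + O) = (32972 - 22828)/(25102 + 5487) = 10144/30589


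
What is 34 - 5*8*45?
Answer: -1766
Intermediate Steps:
34 - 5*8*45 = 34 - 40*45 = 34 - 1800 = -1766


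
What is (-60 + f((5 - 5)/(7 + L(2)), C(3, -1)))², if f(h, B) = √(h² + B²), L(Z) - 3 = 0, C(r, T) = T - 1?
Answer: 3364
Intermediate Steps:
C(r, T) = -1 + T
L(Z) = 3 (L(Z) = 3 + 0 = 3)
f(h, B) = √(B² + h²)
(-60 + f((5 - 5)/(7 + L(2)), C(3, -1)))² = (-60 + √((-1 - 1)² + ((5 - 5)/(7 + 3))²))² = (-60 + √((-2)² + (0/10)²))² = (-60 + √(4 + (0*(⅒))²))² = (-60 + √(4 + 0²))² = (-60 + √(4 + 0))² = (-60 + √4)² = (-60 + 2)² = (-58)² = 3364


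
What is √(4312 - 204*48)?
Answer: 2*I*√1370 ≈ 74.027*I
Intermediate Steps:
√(4312 - 204*48) = √(4312 - 9792) = √(-5480) = 2*I*√1370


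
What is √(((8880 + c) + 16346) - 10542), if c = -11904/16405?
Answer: 2*√987905474495/16405 ≈ 121.17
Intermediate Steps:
c = -11904/16405 (c = -11904*1/16405 = -11904/16405 ≈ -0.72563)
√(((8880 + c) + 16346) - 10542) = √(((8880 - 11904/16405) + 16346) - 10542) = √((145664496/16405 + 16346) - 10542) = √(413820626/16405 - 10542) = √(240879116/16405) = 2*√987905474495/16405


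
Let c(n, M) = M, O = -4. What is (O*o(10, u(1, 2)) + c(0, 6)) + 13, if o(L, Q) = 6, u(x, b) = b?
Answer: -5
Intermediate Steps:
(O*o(10, u(1, 2)) + c(0, 6)) + 13 = (-4*6 + 6) + 13 = (-24 + 6) + 13 = -18 + 13 = -5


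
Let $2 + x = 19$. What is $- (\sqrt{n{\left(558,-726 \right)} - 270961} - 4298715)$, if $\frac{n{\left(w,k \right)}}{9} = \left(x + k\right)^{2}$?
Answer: $4298715 - 4 \sqrt{265823} \approx 4.2967 \cdot 10^{6}$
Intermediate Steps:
$x = 17$ ($x = -2 + 19 = 17$)
$n{\left(w,k \right)} = 9 \left(17 + k\right)^{2}$
$- (\sqrt{n{\left(558,-726 \right)} - 270961} - 4298715) = - (\sqrt{9 \left(17 - 726\right)^{2} - 270961} - 4298715) = - (\sqrt{9 \left(-709\right)^{2} - 270961} - 4298715) = - (\sqrt{9 \cdot 502681 - 270961} - 4298715) = - (\sqrt{4524129 - 270961} - 4298715) = - (\sqrt{4253168} - 4298715) = - (4 \sqrt{265823} - 4298715) = - (-4298715 + 4 \sqrt{265823}) = 4298715 - 4 \sqrt{265823}$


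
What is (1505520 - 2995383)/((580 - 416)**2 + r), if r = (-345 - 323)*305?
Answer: 496621/58948 ≈ 8.4247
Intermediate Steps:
r = -203740 (r = -668*305 = -203740)
(1505520 - 2995383)/((580 - 416)**2 + r) = (1505520 - 2995383)/((580 - 416)**2 - 203740) = -1489863/(164**2 - 203740) = -1489863/(26896 - 203740) = -1489863/(-176844) = -1489863*(-1/176844) = 496621/58948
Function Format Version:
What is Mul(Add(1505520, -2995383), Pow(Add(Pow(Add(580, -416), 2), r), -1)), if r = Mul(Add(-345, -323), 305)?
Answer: Rational(496621, 58948) ≈ 8.4247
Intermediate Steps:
r = -203740 (r = Mul(-668, 305) = -203740)
Mul(Add(1505520, -2995383), Pow(Add(Pow(Add(580, -416), 2), r), -1)) = Mul(Add(1505520, -2995383), Pow(Add(Pow(Add(580, -416), 2), -203740), -1)) = Mul(-1489863, Pow(Add(Pow(164, 2), -203740), -1)) = Mul(-1489863, Pow(Add(26896, -203740), -1)) = Mul(-1489863, Pow(-176844, -1)) = Mul(-1489863, Rational(-1, 176844)) = Rational(496621, 58948)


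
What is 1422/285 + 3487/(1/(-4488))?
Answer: -1486716846/95 ≈ -1.5650e+7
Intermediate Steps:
1422/285 + 3487/(1/(-4488)) = 1422*(1/285) + 3487/(-1/4488) = 474/95 + 3487*(-4488) = 474/95 - 15649656 = -1486716846/95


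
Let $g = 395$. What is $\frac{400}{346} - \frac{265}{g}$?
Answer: $\frac{6631}{13667} \approx 0.48518$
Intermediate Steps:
$\frac{400}{346} - \frac{265}{g} = \frac{400}{346} - \frac{265}{395} = 400 \cdot \frac{1}{346} - \frac{53}{79} = \frac{200}{173} - \frac{53}{79} = \frac{6631}{13667}$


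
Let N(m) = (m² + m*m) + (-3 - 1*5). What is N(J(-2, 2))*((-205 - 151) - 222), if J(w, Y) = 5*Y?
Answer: -110976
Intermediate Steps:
N(m) = -8 + 2*m² (N(m) = (m² + m²) + (-3 - 5) = 2*m² - 8 = -8 + 2*m²)
N(J(-2, 2))*((-205 - 151) - 222) = (-8 + 2*(5*2)²)*((-205 - 151) - 222) = (-8 + 2*10²)*(-356 - 222) = (-8 + 2*100)*(-578) = (-8 + 200)*(-578) = 192*(-578) = -110976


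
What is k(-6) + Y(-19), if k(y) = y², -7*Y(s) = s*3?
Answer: 309/7 ≈ 44.143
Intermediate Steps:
Y(s) = -3*s/7 (Y(s) = -s*3/7 = -3*s/7)
k(-6) + Y(-19) = (-6)² - 3/7*(-19) = 36 + 57/7 = 309/7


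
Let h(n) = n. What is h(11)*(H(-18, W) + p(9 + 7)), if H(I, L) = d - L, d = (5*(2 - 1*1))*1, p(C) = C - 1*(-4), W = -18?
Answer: 473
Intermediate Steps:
p(C) = 4 + C (p(C) = C + 4 = 4 + C)
d = 5 (d = (5*(2 - 1))*1 = (5*1)*1 = 5*1 = 5)
H(I, L) = 5 - L
h(11)*(H(-18, W) + p(9 + 7)) = 11*((5 - 1*(-18)) + (4 + (9 + 7))) = 11*((5 + 18) + (4 + 16)) = 11*(23 + 20) = 11*43 = 473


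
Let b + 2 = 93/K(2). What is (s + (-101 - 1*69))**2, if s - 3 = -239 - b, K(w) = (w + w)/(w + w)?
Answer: 247009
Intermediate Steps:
K(w) = 1 (K(w) = (2*w)/((2*w)) = (2*w)*(1/(2*w)) = 1)
b = 91 (b = -2 + 93/1 = -2 + 93*1 = -2 + 93 = 91)
s = -327 (s = 3 + (-239 - 1*91) = 3 + (-239 - 91) = 3 - 330 = -327)
(s + (-101 - 1*69))**2 = (-327 + (-101 - 1*69))**2 = (-327 + (-101 - 69))**2 = (-327 - 170)**2 = (-497)**2 = 247009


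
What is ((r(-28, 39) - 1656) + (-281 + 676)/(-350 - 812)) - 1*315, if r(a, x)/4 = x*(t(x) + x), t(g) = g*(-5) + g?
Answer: -23499521/1162 ≈ -20223.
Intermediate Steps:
t(g) = -4*g (t(g) = -5*g + g = -4*g)
r(a, x) = -12*x² (r(a, x) = 4*(x*(-4*x + x)) = 4*(x*(-3*x)) = 4*(-3*x²) = -12*x²)
((r(-28, 39) - 1656) + (-281 + 676)/(-350 - 812)) - 1*315 = ((-12*39² - 1656) + (-281 + 676)/(-350 - 812)) - 1*315 = ((-12*1521 - 1656) + 395/(-1162)) - 315 = ((-18252 - 1656) + 395*(-1/1162)) - 315 = (-19908 - 395/1162) - 315 = -23133491/1162 - 315 = -23499521/1162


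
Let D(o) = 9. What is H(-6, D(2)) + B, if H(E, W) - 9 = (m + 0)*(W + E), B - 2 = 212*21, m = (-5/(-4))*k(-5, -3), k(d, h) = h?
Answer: 17807/4 ≈ 4451.8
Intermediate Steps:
m = -15/4 (m = -5/(-4)*(-3) = -5*(-¼)*(-3) = (5/4)*(-3) = -15/4 ≈ -3.7500)
B = 4454 (B = 2 + 212*21 = 2 + 4452 = 4454)
H(E, W) = 9 - 15*E/4 - 15*W/4 (H(E, W) = 9 + (-15/4 + 0)*(W + E) = 9 - 15*(E + W)/4 = 9 + (-15*E/4 - 15*W/4) = 9 - 15*E/4 - 15*W/4)
H(-6, D(2)) + B = (9 - 15/4*(-6) - 15/4*9) + 4454 = (9 + 45/2 - 135/4) + 4454 = -9/4 + 4454 = 17807/4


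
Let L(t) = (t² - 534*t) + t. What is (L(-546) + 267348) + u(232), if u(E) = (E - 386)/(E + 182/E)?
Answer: 23127565582/27003 ≈ 8.5648e+5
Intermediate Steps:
L(t) = t² - 533*t
u(E) = (-386 + E)/(E + 182/E)
(L(-546) + 267348) + u(232) = (-546*(-533 - 546) + 267348) + 232*(-386 + 232)/(182 + 232²) = (-546*(-1079) + 267348) + 232*(-154)/(182 + 53824) = (589134 + 267348) + 232*(-154)/54006 = 856482 + 232*(1/54006)*(-154) = 856482 - 17864/27003 = 23127565582/27003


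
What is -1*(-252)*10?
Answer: 2520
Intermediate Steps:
-1*(-252)*10 = 252*10 = 2520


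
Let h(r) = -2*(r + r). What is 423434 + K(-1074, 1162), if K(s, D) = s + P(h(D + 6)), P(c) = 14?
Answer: 422374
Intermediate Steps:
h(r) = -4*r
K(s, D) = 14 + s (K(s, D) = s + 14 = 14 + s)
423434 + K(-1074, 1162) = 423434 + (14 - 1074) = 423434 - 1060 = 422374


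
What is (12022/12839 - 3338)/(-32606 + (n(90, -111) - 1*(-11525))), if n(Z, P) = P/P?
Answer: 1071114/6766153 ≈ 0.15830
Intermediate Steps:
n(Z, P) = 1
(12022/12839 - 3338)/(-32606 + (n(90, -111) - 1*(-11525))) = (12022/12839 - 3338)/(-32606 + (1 - 1*(-11525))) = (12022*(1/12839) - 3338)/(-32606 + (1 + 11525)) = (12022/12839 - 3338)/(-32606 + 11526) = -42844560/12839/(-21080) = -42844560/12839*(-1/21080) = 1071114/6766153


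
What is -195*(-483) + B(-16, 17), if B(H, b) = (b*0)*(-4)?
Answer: 94185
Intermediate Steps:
B(H, b) = 0 (B(H, b) = 0*(-4) = 0)
-195*(-483) + B(-16, 17) = -195*(-483) + 0 = 94185 + 0 = 94185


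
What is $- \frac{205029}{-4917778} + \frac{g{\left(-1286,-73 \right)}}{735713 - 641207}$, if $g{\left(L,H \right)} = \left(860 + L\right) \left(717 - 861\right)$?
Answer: $\frac{53508774051}{77459921278} \approx 0.69079$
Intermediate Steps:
$g{\left(L,H \right)} = -123840 - 144 L$ ($g{\left(L,H \right)} = \left(860 + L\right) \left(-144\right) = -123840 - 144 L$)
$- \frac{205029}{-4917778} + \frac{g{\left(-1286,-73 \right)}}{735713 - 641207} = - \frac{205029}{-4917778} + \frac{-123840 - -185184}{735713 - 641207} = \left(-205029\right) \left(- \frac{1}{4917778}\right) + \frac{-123840 + 185184}{735713 - 641207} = \frac{205029}{4917778} + \frac{61344}{94506} = \frac{205029}{4917778} + 61344 \cdot \frac{1}{94506} = \frac{205029}{4917778} + \frac{10224}{15751} = \frac{53508774051}{77459921278}$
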